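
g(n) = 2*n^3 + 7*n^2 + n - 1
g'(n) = 6*n^2 + 14*n + 1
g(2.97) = 116.11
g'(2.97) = 95.51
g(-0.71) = 1.10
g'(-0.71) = -5.92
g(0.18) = -0.58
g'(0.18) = 3.71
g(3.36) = 157.25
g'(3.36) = 115.78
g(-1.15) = 4.07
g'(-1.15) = -7.16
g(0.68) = 3.55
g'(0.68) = 13.29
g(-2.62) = 8.46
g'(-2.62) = 5.51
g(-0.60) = 0.49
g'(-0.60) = -5.24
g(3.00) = 119.00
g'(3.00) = 97.00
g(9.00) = 2033.00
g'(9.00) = 613.00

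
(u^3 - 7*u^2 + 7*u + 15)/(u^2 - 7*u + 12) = (u^2 - 4*u - 5)/(u - 4)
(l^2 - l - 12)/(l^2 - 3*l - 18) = (l - 4)/(l - 6)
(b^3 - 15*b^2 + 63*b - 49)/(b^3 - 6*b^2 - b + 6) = (b^2 - 14*b + 49)/(b^2 - 5*b - 6)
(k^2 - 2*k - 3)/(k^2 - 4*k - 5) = (k - 3)/(k - 5)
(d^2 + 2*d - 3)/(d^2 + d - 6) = (d - 1)/(d - 2)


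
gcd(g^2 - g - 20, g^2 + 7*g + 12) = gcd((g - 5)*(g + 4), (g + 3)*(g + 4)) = g + 4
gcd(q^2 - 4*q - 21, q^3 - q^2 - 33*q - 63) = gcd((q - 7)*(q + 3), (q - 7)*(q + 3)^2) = q^2 - 4*q - 21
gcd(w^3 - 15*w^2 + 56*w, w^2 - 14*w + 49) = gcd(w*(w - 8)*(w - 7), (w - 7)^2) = w - 7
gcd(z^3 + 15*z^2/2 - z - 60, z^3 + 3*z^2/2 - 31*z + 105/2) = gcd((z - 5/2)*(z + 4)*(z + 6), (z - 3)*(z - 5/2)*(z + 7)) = z - 5/2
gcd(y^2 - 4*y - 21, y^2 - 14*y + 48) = 1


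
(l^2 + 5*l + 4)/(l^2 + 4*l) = (l + 1)/l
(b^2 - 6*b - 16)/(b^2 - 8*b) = (b + 2)/b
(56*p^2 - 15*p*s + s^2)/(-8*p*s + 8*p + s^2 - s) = (-7*p + s)/(s - 1)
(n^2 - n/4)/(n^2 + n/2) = (4*n - 1)/(2*(2*n + 1))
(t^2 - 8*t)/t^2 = (t - 8)/t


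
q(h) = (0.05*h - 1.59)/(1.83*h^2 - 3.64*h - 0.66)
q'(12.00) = 0.00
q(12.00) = -0.00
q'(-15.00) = -0.00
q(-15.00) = -0.01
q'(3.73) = 0.12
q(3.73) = -0.13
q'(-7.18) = -0.00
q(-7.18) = -0.02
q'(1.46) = 0.58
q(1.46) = 0.73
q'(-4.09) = -0.02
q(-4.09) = -0.04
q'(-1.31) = -0.26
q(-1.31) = -0.23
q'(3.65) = 0.13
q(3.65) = -0.13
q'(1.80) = 2.65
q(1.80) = 1.17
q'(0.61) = -0.48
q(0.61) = 0.71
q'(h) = (3.64 - 3.66*h)*(0.05*h - 1.59)/(1.83*h^2 - 3.64*h - 0.66)^2 + 0.05/(1.83*h^2 - 3.64*h - 0.66) = (-0.0915*h^2 + 5.8194*h - 5.8206)/(3.3489*h^4 - 13.3224*h^3 + 10.834*h^2 + 4.8048*h + 0.4356)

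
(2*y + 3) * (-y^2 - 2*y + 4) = -2*y^3 - 7*y^2 + 2*y + 12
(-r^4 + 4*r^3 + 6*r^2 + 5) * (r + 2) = -r^5 + 2*r^4 + 14*r^3 + 12*r^2 + 5*r + 10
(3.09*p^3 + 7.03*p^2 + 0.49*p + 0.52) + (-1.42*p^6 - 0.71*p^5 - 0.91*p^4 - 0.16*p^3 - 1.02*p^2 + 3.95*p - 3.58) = -1.42*p^6 - 0.71*p^5 - 0.91*p^4 + 2.93*p^3 + 6.01*p^2 + 4.44*p - 3.06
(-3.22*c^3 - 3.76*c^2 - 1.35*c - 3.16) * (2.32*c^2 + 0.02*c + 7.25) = -7.4704*c^5 - 8.7876*c^4 - 26.5522*c^3 - 34.6182*c^2 - 9.8507*c - 22.91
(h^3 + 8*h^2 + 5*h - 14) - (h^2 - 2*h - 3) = h^3 + 7*h^2 + 7*h - 11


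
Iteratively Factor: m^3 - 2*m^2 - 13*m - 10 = (m + 1)*(m^2 - 3*m - 10) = (m + 1)*(m + 2)*(m - 5)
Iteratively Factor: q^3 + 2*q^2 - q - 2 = (q + 2)*(q^2 - 1) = (q + 1)*(q + 2)*(q - 1)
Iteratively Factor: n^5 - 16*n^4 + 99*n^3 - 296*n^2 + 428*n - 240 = (n - 5)*(n^4 - 11*n^3 + 44*n^2 - 76*n + 48) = (n - 5)*(n - 2)*(n^3 - 9*n^2 + 26*n - 24) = (n - 5)*(n - 4)*(n - 2)*(n^2 - 5*n + 6) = (n - 5)*(n - 4)*(n - 2)^2*(n - 3)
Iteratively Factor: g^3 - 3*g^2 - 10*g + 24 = (g - 4)*(g^2 + g - 6) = (g - 4)*(g + 3)*(g - 2)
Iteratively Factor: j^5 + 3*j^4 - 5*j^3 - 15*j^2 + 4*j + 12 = (j + 3)*(j^4 - 5*j^2 + 4) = (j + 1)*(j + 3)*(j^3 - j^2 - 4*j + 4) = (j - 1)*(j + 1)*(j + 3)*(j^2 - 4) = (j - 2)*(j - 1)*(j + 1)*(j + 3)*(j + 2)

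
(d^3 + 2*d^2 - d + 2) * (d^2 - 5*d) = d^5 - 3*d^4 - 11*d^3 + 7*d^2 - 10*d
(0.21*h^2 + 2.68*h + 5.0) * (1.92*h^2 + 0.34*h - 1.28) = 0.4032*h^4 + 5.217*h^3 + 10.2424*h^2 - 1.7304*h - 6.4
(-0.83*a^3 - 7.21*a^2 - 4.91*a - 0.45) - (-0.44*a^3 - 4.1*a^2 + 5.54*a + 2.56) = -0.39*a^3 - 3.11*a^2 - 10.45*a - 3.01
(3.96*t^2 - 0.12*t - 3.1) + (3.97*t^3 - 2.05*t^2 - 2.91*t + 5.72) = 3.97*t^3 + 1.91*t^2 - 3.03*t + 2.62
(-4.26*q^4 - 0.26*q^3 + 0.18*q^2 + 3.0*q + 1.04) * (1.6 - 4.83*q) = 20.5758*q^5 - 5.5602*q^4 - 1.2854*q^3 - 14.202*q^2 - 0.223199999999999*q + 1.664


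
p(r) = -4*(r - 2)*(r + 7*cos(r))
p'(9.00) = 42.29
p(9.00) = -73.42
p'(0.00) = -20.00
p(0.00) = 56.00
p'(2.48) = 18.51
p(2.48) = 5.84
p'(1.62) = -14.21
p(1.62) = 1.94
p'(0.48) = -40.33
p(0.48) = 40.67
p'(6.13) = -86.36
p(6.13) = -215.55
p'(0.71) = -42.46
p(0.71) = 31.06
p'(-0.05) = -16.70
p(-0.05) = 56.92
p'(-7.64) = 326.94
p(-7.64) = -237.28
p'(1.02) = -38.20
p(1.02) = 18.36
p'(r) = -4*r - 4*(1 - 7*sin(r))*(r - 2) - 28*cos(r) = -4*r + 4*(r - 2)*(7*sin(r) - 1) - 28*cos(r)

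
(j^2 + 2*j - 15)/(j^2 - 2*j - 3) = (j + 5)/(j + 1)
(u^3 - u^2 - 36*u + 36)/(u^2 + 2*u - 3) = (u^2 - 36)/(u + 3)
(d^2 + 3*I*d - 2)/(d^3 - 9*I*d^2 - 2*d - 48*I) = (d + I)/(d^2 - 11*I*d - 24)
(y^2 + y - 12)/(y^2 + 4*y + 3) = (y^2 + y - 12)/(y^2 + 4*y + 3)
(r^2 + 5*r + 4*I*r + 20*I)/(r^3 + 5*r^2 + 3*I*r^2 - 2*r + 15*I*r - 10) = (r + 4*I)/(r^2 + 3*I*r - 2)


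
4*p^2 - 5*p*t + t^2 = (-4*p + t)*(-p + t)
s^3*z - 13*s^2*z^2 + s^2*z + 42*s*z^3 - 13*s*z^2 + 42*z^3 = (s - 7*z)*(s - 6*z)*(s*z + z)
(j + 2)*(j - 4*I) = j^2 + 2*j - 4*I*j - 8*I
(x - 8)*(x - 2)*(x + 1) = x^3 - 9*x^2 + 6*x + 16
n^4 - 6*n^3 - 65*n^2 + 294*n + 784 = (n - 8)*(n - 7)*(n + 2)*(n + 7)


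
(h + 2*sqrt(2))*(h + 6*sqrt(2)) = h^2 + 8*sqrt(2)*h + 24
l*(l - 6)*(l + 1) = l^3 - 5*l^2 - 6*l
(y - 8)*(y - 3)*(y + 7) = y^3 - 4*y^2 - 53*y + 168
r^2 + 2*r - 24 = (r - 4)*(r + 6)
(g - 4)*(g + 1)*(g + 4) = g^3 + g^2 - 16*g - 16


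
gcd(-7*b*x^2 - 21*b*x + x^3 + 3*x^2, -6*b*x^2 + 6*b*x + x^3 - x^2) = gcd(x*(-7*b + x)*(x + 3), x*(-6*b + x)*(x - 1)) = x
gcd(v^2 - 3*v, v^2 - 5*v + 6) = v - 3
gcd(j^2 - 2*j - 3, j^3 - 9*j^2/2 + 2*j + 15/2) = j^2 - 2*j - 3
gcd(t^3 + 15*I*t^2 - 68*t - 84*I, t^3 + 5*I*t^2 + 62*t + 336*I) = t^2 + 13*I*t - 42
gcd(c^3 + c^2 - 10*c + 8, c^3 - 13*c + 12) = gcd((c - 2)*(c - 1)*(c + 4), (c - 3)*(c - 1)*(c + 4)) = c^2 + 3*c - 4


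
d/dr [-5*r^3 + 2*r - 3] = 2 - 15*r^2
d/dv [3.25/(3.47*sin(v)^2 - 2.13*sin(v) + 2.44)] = (6.9225 - 22.555*sin(v))*cos(v)/(3.47*sin(v)^2 - 2.13*sin(v) + 2.44)^2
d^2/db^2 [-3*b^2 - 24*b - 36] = -6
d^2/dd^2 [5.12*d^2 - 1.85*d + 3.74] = 10.2400000000000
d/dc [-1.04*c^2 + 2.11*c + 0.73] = 2.11 - 2.08*c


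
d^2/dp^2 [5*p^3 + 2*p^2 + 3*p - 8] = 30*p + 4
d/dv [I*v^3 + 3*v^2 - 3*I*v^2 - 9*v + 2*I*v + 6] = 3*I*v^2 + 6*v*(1 - I) - 9 + 2*I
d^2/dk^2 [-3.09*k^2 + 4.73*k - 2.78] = -6.18000000000000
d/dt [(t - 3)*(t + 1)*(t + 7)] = 3*t^2 + 10*t - 17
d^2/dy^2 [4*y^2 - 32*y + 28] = 8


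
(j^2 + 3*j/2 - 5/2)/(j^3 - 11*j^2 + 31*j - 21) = (j + 5/2)/(j^2 - 10*j + 21)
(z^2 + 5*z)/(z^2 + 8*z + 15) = z/(z + 3)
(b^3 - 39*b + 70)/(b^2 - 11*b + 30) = (b^2 + 5*b - 14)/(b - 6)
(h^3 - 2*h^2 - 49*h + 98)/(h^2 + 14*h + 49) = (h^2 - 9*h + 14)/(h + 7)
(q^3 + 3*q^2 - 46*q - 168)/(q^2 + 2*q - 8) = (q^2 - q - 42)/(q - 2)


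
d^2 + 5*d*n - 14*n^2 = (d - 2*n)*(d + 7*n)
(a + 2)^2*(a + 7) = a^3 + 11*a^2 + 32*a + 28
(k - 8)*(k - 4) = k^2 - 12*k + 32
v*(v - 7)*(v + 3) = v^3 - 4*v^2 - 21*v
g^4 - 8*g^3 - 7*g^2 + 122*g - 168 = (g - 7)*(g - 3)*(g - 2)*(g + 4)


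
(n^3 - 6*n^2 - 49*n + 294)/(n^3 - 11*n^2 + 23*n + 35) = (n^2 + n - 42)/(n^2 - 4*n - 5)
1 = 1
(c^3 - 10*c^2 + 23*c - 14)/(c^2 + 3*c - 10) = (c^2 - 8*c + 7)/(c + 5)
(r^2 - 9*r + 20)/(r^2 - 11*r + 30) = (r - 4)/(r - 6)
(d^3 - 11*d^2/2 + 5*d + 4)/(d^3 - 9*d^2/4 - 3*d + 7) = 2*(2*d^2 - 7*d - 4)/(4*d^2 - d - 14)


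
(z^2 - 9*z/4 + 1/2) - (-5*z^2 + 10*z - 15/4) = 6*z^2 - 49*z/4 + 17/4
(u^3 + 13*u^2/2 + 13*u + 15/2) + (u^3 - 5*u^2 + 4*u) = 2*u^3 + 3*u^2/2 + 17*u + 15/2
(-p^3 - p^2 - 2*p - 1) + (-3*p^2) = -p^3 - 4*p^2 - 2*p - 1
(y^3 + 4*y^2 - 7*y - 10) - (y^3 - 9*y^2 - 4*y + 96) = 13*y^2 - 3*y - 106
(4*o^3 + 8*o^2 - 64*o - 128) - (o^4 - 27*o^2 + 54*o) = -o^4 + 4*o^3 + 35*o^2 - 118*o - 128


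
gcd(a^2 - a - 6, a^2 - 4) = a + 2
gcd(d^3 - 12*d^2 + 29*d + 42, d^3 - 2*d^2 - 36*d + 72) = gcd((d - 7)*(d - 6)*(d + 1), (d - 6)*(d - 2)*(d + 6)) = d - 6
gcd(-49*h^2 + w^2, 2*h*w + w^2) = 1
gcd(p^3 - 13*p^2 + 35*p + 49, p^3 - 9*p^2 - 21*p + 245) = p^2 - 14*p + 49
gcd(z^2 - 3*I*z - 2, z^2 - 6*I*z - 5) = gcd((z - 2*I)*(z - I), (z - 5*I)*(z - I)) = z - I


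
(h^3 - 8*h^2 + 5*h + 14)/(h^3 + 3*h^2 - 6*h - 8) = (h - 7)/(h + 4)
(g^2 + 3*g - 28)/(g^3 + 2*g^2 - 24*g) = (g + 7)/(g*(g + 6))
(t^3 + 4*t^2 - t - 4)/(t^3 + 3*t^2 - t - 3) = (t + 4)/(t + 3)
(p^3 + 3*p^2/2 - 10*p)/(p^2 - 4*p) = (p^2 + 3*p/2 - 10)/(p - 4)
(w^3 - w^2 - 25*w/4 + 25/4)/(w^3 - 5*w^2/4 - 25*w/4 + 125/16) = 4*(w - 1)/(4*w - 5)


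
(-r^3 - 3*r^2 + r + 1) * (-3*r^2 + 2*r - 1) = 3*r^5 + 7*r^4 - 8*r^3 + 2*r^2 + r - 1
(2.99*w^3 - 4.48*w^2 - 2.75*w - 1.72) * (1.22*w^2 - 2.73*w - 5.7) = 3.6478*w^5 - 13.6283*w^4 - 8.1676*w^3 + 30.9451*w^2 + 20.3706*w + 9.804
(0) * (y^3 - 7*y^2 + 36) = 0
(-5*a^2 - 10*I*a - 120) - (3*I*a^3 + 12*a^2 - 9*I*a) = -3*I*a^3 - 17*a^2 - I*a - 120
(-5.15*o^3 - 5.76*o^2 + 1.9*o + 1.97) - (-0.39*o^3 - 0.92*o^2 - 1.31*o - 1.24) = -4.76*o^3 - 4.84*o^2 + 3.21*o + 3.21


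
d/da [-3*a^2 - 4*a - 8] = -6*a - 4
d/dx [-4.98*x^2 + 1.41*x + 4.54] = 1.41 - 9.96*x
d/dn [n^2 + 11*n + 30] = 2*n + 11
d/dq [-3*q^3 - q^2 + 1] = q*(-9*q - 2)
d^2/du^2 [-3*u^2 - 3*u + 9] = -6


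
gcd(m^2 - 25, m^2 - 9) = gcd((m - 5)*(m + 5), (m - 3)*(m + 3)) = 1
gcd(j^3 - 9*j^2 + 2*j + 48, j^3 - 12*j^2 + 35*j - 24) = j^2 - 11*j + 24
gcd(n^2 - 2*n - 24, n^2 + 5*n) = 1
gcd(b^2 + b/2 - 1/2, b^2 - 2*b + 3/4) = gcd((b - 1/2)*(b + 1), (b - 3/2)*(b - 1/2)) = b - 1/2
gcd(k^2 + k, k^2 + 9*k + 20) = 1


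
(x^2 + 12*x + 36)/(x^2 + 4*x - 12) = (x + 6)/(x - 2)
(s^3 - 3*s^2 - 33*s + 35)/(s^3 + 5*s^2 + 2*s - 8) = (s^2 - 2*s - 35)/(s^2 + 6*s + 8)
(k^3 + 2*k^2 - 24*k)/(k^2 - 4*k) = k + 6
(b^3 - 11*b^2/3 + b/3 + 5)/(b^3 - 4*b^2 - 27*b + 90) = (b^2 - 2*b/3 - 5/3)/(b^2 - b - 30)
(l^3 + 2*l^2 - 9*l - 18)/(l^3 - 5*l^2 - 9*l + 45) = (l + 2)/(l - 5)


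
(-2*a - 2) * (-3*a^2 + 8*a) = 6*a^3 - 10*a^2 - 16*a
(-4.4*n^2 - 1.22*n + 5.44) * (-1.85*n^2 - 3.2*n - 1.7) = 8.14*n^4 + 16.337*n^3 + 1.32*n^2 - 15.334*n - 9.248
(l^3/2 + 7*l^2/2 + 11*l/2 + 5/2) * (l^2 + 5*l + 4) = l^5/2 + 6*l^4 + 25*l^3 + 44*l^2 + 69*l/2 + 10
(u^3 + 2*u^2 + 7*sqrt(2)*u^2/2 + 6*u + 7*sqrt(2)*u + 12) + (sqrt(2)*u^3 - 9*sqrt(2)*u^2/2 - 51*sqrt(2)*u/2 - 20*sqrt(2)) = u^3 + sqrt(2)*u^3 - sqrt(2)*u^2 + 2*u^2 - 37*sqrt(2)*u/2 + 6*u - 20*sqrt(2) + 12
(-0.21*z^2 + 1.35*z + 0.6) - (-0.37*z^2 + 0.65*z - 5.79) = 0.16*z^2 + 0.7*z + 6.39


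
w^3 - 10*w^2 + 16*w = w*(w - 8)*(w - 2)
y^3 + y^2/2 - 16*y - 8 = (y - 4)*(y + 1/2)*(y + 4)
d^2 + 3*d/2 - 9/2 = (d - 3/2)*(d + 3)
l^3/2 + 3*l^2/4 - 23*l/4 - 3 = (l/2 + 1/4)*(l - 3)*(l + 4)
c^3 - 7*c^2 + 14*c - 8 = (c - 4)*(c - 2)*(c - 1)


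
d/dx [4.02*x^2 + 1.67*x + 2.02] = 8.04*x + 1.67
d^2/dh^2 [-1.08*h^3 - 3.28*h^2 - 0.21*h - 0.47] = -6.48*h - 6.56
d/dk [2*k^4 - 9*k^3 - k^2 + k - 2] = 8*k^3 - 27*k^2 - 2*k + 1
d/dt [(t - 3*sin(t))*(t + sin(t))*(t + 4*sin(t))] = 2*t^2*cos(t) + 3*t^2 + 4*t*sin(t) - 11*t*sin(2*t) - 36*sin(t)^2*cos(t) - 11*sin(t)^2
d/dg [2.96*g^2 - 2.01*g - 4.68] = 5.92*g - 2.01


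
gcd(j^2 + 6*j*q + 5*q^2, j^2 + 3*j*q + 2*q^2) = j + q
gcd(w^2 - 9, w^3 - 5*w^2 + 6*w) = w - 3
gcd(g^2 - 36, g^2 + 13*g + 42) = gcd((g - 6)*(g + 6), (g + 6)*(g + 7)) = g + 6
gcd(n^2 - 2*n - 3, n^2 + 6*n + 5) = n + 1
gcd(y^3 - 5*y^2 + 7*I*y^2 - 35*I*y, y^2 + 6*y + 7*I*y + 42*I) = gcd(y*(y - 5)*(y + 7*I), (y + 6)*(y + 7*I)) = y + 7*I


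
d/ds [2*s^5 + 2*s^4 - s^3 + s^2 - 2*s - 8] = 10*s^4 + 8*s^3 - 3*s^2 + 2*s - 2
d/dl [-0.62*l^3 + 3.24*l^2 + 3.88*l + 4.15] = -1.86*l^2 + 6.48*l + 3.88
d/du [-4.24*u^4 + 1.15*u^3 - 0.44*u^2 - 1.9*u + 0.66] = -16.96*u^3 + 3.45*u^2 - 0.88*u - 1.9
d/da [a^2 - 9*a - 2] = 2*a - 9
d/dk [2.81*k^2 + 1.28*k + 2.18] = 5.62*k + 1.28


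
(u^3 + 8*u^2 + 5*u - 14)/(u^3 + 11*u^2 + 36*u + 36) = (u^2 + 6*u - 7)/(u^2 + 9*u + 18)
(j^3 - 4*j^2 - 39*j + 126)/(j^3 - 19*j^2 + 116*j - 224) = (j^2 + 3*j - 18)/(j^2 - 12*j + 32)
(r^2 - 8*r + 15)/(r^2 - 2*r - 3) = (r - 5)/(r + 1)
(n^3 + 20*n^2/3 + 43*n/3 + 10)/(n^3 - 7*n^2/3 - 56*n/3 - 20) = (n + 3)/(n - 6)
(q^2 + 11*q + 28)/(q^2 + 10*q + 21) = (q + 4)/(q + 3)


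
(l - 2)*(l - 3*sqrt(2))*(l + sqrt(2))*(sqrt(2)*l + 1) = sqrt(2)*l^4 - 3*l^3 - 2*sqrt(2)*l^3 - 8*sqrt(2)*l^2 + 6*l^2 - 6*l + 16*sqrt(2)*l + 12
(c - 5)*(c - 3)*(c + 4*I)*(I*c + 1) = I*c^4 - 3*c^3 - 8*I*c^3 + 24*c^2 + 19*I*c^2 - 45*c - 32*I*c + 60*I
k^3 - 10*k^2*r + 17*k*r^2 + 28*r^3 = (k - 7*r)*(k - 4*r)*(k + r)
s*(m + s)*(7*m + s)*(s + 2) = 7*m^2*s^2 + 14*m^2*s + 8*m*s^3 + 16*m*s^2 + s^4 + 2*s^3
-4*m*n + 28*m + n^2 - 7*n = (-4*m + n)*(n - 7)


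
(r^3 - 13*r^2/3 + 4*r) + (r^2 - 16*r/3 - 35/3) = r^3 - 10*r^2/3 - 4*r/3 - 35/3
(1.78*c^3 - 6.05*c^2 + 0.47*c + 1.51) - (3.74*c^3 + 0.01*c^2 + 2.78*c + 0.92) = -1.96*c^3 - 6.06*c^2 - 2.31*c + 0.59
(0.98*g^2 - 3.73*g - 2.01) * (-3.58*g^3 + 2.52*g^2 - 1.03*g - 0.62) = -3.5084*g^5 + 15.823*g^4 - 3.2132*g^3 - 1.8309*g^2 + 4.3829*g + 1.2462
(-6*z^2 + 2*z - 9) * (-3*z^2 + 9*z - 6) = 18*z^4 - 60*z^3 + 81*z^2 - 93*z + 54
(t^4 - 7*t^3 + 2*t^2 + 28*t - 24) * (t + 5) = t^5 - 2*t^4 - 33*t^3 + 38*t^2 + 116*t - 120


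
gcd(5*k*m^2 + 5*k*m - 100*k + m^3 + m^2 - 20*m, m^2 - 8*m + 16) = m - 4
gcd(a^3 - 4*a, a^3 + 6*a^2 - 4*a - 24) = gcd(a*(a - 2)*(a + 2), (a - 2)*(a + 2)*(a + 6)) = a^2 - 4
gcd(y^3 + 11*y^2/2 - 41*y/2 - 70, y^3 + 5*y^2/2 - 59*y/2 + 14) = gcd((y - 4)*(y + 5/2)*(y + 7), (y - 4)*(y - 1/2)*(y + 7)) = y^2 + 3*y - 28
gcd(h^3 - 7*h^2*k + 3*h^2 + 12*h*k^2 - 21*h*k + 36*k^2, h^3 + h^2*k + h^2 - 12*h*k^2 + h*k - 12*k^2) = h - 3*k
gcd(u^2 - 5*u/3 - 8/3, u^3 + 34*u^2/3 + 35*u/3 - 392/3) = u - 8/3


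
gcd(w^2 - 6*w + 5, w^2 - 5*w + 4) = w - 1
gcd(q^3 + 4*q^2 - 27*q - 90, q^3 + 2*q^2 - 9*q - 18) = q + 3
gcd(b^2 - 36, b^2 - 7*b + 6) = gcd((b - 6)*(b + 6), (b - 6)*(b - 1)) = b - 6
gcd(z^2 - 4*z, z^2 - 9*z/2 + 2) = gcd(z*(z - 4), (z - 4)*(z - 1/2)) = z - 4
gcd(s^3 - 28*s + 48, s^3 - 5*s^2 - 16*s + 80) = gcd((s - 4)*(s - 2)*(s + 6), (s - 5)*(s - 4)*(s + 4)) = s - 4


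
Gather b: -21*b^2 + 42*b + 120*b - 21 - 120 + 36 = -21*b^2 + 162*b - 105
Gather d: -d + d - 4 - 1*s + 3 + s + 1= 0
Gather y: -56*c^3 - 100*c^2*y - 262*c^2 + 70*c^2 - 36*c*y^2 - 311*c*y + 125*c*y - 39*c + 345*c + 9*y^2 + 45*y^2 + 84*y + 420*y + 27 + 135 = -56*c^3 - 192*c^2 + 306*c + y^2*(54 - 36*c) + y*(-100*c^2 - 186*c + 504) + 162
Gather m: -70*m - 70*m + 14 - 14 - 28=-140*m - 28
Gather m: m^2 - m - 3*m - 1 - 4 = m^2 - 4*m - 5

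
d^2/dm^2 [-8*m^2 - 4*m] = -16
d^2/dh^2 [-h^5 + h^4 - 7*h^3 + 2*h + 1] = 2*h*(-10*h^2 + 6*h - 21)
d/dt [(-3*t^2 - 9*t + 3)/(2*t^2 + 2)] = 3*(3*t^2 - 4*t - 3)/(2*(t^4 + 2*t^2 + 1))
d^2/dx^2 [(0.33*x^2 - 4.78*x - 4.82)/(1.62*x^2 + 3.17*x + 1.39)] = (-28.478628*x^3 - 80.356212*x^2 - 83.9341440000001*x - 31.76463)/(4.251528*x^6 + 24.958044*x^5 + 59.781402*x^4 + 74.684249*x^3 + 51.293919*x^2 + 18.374271*x + 2.685619)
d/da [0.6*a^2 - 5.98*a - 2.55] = 1.2*a - 5.98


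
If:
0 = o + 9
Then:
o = -9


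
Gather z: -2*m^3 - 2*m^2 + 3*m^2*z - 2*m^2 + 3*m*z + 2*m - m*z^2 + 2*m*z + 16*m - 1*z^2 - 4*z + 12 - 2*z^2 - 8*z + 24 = -2*m^3 - 4*m^2 + 18*m + z^2*(-m - 3) + z*(3*m^2 + 5*m - 12) + 36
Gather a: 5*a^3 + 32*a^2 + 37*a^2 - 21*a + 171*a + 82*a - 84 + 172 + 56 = 5*a^3 + 69*a^2 + 232*a + 144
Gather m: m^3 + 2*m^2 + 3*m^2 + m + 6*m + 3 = m^3 + 5*m^2 + 7*m + 3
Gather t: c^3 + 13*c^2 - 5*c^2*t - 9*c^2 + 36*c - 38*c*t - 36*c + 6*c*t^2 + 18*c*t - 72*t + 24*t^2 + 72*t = c^3 + 4*c^2 + t^2*(6*c + 24) + t*(-5*c^2 - 20*c)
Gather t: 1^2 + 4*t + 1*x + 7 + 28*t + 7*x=32*t + 8*x + 8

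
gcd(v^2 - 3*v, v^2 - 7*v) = v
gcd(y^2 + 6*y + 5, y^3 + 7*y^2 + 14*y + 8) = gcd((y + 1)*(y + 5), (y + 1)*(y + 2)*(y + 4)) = y + 1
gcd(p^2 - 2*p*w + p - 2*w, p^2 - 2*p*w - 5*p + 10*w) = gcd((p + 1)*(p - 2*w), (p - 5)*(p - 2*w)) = p - 2*w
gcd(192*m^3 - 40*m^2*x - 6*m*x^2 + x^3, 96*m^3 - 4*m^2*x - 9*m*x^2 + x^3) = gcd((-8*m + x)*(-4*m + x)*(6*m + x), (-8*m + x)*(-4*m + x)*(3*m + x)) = 32*m^2 - 12*m*x + x^2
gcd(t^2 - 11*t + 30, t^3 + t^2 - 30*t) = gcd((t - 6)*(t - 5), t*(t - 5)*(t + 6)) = t - 5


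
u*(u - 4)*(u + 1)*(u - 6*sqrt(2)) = u^4 - 6*sqrt(2)*u^3 - 3*u^3 - 4*u^2 + 18*sqrt(2)*u^2 + 24*sqrt(2)*u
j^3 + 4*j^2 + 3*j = j*(j + 1)*(j + 3)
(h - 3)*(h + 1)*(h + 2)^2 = h^4 + 2*h^3 - 7*h^2 - 20*h - 12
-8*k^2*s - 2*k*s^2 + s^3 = s*(-4*k + s)*(2*k + s)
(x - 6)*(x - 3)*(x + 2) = x^3 - 7*x^2 + 36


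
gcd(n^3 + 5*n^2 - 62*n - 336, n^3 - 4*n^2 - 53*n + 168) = n^2 - n - 56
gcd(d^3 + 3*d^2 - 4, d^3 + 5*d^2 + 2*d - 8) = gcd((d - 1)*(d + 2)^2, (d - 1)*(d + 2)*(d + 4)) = d^2 + d - 2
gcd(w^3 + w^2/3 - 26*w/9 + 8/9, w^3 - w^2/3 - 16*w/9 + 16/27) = w^2 - 5*w/3 + 4/9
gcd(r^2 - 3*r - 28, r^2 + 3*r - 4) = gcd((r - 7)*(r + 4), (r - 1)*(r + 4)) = r + 4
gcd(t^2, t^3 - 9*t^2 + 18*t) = t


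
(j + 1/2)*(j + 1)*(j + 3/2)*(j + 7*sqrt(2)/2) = j^4 + 3*j^3 + 7*sqrt(2)*j^3/2 + 11*j^2/4 + 21*sqrt(2)*j^2/2 + 3*j/4 + 77*sqrt(2)*j/8 + 21*sqrt(2)/8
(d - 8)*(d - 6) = d^2 - 14*d + 48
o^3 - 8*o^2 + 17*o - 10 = (o - 5)*(o - 2)*(o - 1)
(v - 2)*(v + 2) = v^2 - 4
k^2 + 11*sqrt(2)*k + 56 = (k + 4*sqrt(2))*(k + 7*sqrt(2))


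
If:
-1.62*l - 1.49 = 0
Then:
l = -0.92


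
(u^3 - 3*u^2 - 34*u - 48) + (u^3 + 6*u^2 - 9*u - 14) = 2*u^3 + 3*u^2 - 43*u - 62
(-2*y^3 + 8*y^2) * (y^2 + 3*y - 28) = -2*y^5 + 2*y^4 + 80*y^3 - 224*y^2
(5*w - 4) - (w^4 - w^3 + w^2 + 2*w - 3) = -w^4 + w^3 - w^2 + 3*w - 1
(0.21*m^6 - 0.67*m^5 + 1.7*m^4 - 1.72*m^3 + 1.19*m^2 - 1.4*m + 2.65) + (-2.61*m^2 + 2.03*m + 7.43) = 0.21*m^6 - 0.67*m^5 + 1.7*m^4 - 1.72*m^3 - 1.42*m^2 + 0.63*m + 10.08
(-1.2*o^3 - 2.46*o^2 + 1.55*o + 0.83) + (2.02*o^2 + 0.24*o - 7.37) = -1.2*o^3 - 0.44*o^2 + 1.79*o - 6.54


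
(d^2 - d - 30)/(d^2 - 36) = (d + 5)/(d + 6)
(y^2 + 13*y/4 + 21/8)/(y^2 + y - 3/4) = (4*y + 7)/(2*(2*y - 1))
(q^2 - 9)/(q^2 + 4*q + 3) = (q - 3)/(q + 1)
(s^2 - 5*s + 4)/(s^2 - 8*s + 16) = (s - 1)/(s - 4)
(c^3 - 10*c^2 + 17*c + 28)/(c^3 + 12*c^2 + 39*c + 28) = (c^2 - 11*c + 28)/(c^2 + 11*c + 28)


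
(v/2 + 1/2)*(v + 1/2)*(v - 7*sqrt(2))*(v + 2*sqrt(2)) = v^4/2 - 5*sqrt(2)*v^3/2 + 3*v^3/4 - 55*v^2/4 - 15*sqrt(2)*v^2/4 - 21*v - 5*sqrt(2)*v/4 - 7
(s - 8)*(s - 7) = s^2 - 15*s + 56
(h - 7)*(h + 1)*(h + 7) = h^3 + h^2 - 49*h - 49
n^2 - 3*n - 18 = (n - 6)*(n + 3)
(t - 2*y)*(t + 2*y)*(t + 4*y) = t^3 + 4*t^2*y - 4*t*y^2 - 16*y^3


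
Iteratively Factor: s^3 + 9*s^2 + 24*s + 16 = (s + 1)*(s^2 + 8*s + 16) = (s + 1)*(s + 4)*(s + 4)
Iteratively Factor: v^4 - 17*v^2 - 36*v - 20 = (v + 2)*(v^3 - 2*v^2 - 13*v - 10) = (v + 2)^2*(v^2 - 4*v - 5) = (v - 5)*(v + 2)^2*(v + 1)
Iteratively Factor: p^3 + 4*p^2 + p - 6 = (p + 3)*(p^2 + p - 2) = (p - 1)*(p + 3)*(p + 2)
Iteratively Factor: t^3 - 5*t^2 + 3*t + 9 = (t + 1)*(t^2 - 6*t + 9) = (t - 3)*(t + 1)*(t - 3)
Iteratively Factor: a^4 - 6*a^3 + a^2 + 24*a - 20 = (a - 2)*(a^3 - 4*a^2 - 7*a + 10) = (a - 2)*(a + 2)*(a^2 - 6*a + 5) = (a - 2)*(a - 1)*(a + 2)*(a - 5)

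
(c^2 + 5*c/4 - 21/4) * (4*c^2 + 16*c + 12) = 4*c^4 + 21*c^3 + 11*c^2 - 69*c - 63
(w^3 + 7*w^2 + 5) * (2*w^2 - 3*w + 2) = 2*w^5 + 11*w^4 - 19*w^3 + 24*w^2 - 15*w + 10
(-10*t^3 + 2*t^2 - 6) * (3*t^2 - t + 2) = -30*t^5 + 16*t^4 - 22*t^3 - 14*t^2 + 6*t - 12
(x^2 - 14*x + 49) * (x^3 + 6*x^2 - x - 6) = x^5 - 8*x^4 - 36*x^3 + 302*x^2 + 35*x - 294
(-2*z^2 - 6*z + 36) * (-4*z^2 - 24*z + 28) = 8*z^4 + 72*z^3 - 56*z^2 - 1032*z + 1008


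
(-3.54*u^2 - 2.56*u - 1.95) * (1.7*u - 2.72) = -6.018*u^3 + 5.2768*u^2 + 3.6482*u + 5.304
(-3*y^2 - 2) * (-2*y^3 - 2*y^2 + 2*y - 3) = 6*y^5 + 6*y^4 - 2*y^3 + 13*y^2 - 4*y + 6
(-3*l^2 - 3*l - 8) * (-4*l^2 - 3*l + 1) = 12*l^4 + 21*l^3 + 38*l^2 + 21*l - 8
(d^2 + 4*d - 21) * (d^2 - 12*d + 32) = d^4 - 8*d^3 - 37*d^2 + 380*d - 672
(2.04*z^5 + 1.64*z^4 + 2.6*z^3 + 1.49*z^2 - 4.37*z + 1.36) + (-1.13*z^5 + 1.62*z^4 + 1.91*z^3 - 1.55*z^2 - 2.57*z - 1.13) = 0.91*z^5 + 3.26*z^4 + 4.51*z^3 - 0.0600000000000001*z^2 - 6.94*z + 0.23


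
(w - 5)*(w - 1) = w^2 - 6*w + 5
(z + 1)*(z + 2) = z^2 + 3*z + 2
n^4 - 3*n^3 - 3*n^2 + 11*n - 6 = (n - 3)*(n - 1)^2*(n + 2)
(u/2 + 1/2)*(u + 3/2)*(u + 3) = u^3/2 + 11*u^2/4 + 9*u/2 + 9/4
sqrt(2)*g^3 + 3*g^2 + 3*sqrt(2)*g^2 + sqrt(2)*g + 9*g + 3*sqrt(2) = (g + 3)*(g + sqrt(2))*(sqrt(2)*g + 1)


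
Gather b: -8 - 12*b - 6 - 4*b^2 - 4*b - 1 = -4*b^2 - 16*b - 15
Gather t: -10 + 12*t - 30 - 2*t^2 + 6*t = -2*t^2 + 18*t - 40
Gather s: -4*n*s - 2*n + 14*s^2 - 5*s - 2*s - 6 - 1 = -2*n + 14*s^2 + s*(-4*n - 7) - 7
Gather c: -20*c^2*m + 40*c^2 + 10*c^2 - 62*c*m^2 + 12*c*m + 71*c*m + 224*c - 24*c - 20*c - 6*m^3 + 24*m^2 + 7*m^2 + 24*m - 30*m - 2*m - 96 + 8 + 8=c^2*(50 - 20*m) + c*(-62*m^2 + 83*m + 180) - 6*m^3 + 31*m^2 - 8*m - 80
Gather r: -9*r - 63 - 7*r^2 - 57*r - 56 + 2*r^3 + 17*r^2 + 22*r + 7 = 2*r^3 + 10*r^2 - 44*r - 112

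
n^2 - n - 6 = (n - 3)*(n + 2)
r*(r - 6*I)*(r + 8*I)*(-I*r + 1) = -I*r^4 + 3*r^3 - 46*I*r^2 + 48*r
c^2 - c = c*(c - 1)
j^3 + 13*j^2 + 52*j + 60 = (j + 2)*(j + 5)*(j + 6)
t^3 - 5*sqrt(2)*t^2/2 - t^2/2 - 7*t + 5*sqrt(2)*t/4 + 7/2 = (t - 1/2)*(t - 7*sqrt(2)/2)*(t + sqrt(2))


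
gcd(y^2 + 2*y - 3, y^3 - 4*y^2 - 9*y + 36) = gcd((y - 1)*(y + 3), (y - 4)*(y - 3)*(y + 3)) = y + 3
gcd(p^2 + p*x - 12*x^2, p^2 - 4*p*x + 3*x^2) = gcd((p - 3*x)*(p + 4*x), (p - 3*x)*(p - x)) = -p + 3*x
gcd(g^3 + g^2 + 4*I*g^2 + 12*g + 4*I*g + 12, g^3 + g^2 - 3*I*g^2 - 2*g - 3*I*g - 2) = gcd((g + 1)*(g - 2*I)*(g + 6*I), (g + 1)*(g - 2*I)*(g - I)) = g^2 + g*(1 - 2*I) - 2*I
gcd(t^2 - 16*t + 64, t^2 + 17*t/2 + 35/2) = 1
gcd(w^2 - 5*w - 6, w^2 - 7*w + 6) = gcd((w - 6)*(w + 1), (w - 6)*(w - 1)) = w - 6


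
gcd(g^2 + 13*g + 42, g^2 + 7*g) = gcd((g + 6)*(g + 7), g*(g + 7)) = g + 7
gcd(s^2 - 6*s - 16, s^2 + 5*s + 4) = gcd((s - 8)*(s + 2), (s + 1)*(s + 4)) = 1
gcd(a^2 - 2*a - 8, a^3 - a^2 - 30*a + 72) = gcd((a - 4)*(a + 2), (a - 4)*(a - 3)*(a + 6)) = a - 4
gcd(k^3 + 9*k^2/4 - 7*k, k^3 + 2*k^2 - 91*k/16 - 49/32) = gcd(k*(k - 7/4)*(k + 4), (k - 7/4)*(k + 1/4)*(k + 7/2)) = k - 7/4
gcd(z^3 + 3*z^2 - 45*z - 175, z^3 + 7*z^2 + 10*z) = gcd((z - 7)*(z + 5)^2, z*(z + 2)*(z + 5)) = z + 5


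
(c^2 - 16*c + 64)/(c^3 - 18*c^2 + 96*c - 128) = 1/(c - 2)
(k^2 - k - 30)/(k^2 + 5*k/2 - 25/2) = 2*(k - 6)/(2*k - 5)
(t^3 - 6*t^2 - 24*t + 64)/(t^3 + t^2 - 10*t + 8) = (t - 8)/(t - 1)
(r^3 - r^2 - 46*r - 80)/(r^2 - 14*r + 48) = (r^2 + 7*r + 10)/(r - 6)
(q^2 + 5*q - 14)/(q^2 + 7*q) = (q - 2)/q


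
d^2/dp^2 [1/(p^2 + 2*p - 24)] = 2*(-p^2 - 2*p + 4*(p + 1)^2 + 24)/(p^2 + 2*p - 24)^3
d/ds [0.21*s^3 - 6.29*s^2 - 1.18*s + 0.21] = 0.63*s^2 - 12.58*s - 1.18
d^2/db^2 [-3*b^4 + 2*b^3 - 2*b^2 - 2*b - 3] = -36*b^2 + 12*b - 4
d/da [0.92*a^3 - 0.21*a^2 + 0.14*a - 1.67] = 2.76*a^2 - 0.42*a + 0.14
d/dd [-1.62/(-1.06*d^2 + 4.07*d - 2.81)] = (6.5934 - 3.4344*d)/(1.06*d^2 - 4.07*d + 2.81)^2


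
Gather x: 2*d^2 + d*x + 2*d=2*d^2 + d*x + 2*d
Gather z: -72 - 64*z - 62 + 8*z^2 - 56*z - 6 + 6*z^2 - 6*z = 14*z^2 - 126*z - 140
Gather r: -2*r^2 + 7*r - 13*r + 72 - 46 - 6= -2*r^2 - 6*r + 20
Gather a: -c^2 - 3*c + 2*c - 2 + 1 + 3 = -c^2 - c + 2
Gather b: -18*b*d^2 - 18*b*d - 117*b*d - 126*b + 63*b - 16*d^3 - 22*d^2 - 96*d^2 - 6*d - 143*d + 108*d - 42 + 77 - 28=b*(-18*d^2 - 135*d - 63) - 16*d^3 - 118*d^2 - 41*d + 7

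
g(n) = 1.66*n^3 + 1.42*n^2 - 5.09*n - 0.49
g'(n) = 4.98*n^2 + 2.84*n - 5.09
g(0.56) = -2.60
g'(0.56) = -1.94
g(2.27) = 14.69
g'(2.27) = 27.02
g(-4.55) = -104.30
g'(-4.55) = 85.09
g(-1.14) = 4.70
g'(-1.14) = -1.86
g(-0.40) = 1.67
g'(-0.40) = -5.43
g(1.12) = -2.08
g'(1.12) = 4.34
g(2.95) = 39.47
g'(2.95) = 46.63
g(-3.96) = -61.15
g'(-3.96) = 61.76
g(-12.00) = -2603.41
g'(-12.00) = 677.95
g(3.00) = 41.84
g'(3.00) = 48.25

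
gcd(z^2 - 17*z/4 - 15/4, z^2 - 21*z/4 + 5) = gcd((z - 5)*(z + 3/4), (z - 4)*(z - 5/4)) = 1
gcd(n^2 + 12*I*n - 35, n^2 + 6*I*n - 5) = n + 5*I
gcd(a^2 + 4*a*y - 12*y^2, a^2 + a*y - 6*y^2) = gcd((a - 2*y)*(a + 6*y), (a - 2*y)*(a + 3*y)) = -a + 2*y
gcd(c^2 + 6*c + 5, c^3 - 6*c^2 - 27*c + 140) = c + 5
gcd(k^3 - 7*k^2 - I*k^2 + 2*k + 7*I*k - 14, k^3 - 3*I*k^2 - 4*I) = k^2 - I*k + 2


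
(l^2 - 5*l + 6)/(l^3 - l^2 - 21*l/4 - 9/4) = 4*(l - 2)/(4*l^2 + 8*l + 3)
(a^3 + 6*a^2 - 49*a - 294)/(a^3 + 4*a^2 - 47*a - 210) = (a + 7)/(a + 5)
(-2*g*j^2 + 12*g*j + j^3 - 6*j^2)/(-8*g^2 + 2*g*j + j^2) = j*(j - 6)/(4*g + j)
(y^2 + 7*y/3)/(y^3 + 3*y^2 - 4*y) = (y + 7/3)/(y^2 + 3*y - 4)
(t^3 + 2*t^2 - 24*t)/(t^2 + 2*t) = (t^2 + 2*t - 24)/(t + 2)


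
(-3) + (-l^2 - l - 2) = -l^2 - l - 5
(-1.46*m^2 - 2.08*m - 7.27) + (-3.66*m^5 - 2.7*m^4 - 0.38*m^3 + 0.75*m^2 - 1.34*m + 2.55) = -3.66*m^5 - 2.7*m^4 - 0.38*m^3 - 0.71*m^2 - 3.42*m - 4.72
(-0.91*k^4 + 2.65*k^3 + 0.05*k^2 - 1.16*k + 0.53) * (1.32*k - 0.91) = -1.2012*k^5 + 4.3261*k^4 - 2.3455*k^3 - 1.5767*k^2 + 1.7552*k - 0.4823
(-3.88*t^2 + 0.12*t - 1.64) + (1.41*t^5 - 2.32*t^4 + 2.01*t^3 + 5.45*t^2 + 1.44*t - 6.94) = 1.41*t^5 - 2.32*t^4 + 2.01*t^3 + 1.57*t^2 + 1.56*t - 8.58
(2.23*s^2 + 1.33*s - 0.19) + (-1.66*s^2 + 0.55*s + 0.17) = 0.57*s^2 + 1.88*s - 0.02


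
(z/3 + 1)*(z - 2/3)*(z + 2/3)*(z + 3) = z^4/3 + 2*z^3 + 77*z^2/27 - 8*z/9 - 4/3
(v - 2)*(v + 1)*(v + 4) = v^3 + 3*v^2 - 6*v - 8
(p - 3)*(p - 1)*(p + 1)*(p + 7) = p^4 + 4*p^3 - 22*p^2 - 4*p + 21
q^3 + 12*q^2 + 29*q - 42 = (q - 1)*(q + 6)*(q + 7)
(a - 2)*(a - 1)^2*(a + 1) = a^4 - 3*a^3 + a^2 + 3*a - 2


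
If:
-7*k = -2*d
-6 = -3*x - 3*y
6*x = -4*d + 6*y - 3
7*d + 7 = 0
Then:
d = -1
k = -2/7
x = 13/12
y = 11/12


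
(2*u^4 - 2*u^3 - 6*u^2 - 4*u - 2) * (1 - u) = -2*u^5 + 4*u^4 + 4*u^3 - 2*u^2 - 2*u - 2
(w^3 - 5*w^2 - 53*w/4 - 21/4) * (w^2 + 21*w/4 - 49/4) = w^5 + w^4/4 - 207*w^3/4 - 217*w^2/16 + 539*w/4 + 1029/16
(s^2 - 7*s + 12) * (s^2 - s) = s^4 - 8*s^3 + 19*s^2 - 12*s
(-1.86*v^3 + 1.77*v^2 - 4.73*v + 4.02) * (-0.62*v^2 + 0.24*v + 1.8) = 1.1532*v^5 - 1.5438*v^4 + 0.00939999999999985*v^3 - 0.4416*v^2 - 7.5492*v + 7.236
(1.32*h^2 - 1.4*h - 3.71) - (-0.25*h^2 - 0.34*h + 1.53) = 1.57*h^2 - 1.06*h - 5.24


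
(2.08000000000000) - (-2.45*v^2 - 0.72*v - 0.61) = 2.45*v^2 + 0.72*v + 2.69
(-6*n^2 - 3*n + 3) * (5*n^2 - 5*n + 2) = -30*n^4 + 15*n^3 + 18*n^2 - 21*n + 6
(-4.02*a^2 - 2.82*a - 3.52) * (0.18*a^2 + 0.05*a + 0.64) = -0.7236*a^4 - 0.7086*a^3 - 3.3474*a^2 - 1.9808*a - 2.2528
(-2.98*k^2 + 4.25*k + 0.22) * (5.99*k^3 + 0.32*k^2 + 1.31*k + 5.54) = -17.8502*k^5 + 24.5039*k^4 - 1.226*k^3 - 10.8713*k^2 + 23.8332*k + 1.2188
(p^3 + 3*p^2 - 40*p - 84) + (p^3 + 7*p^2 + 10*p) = 2*p^3 + 10*p^2 - 30*p - 84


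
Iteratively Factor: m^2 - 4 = (m + 2)*(m - 2)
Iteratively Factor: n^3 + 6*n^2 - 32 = (n - 2)*(n^2 + 8*n + 16) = (n - 2)*(n + 4)*(n + 4)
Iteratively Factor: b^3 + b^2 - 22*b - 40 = (b + 2)*(b^2 - b - 20) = (b - 5)*(b + 2)*(b + 4)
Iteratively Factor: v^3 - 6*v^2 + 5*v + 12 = (v + 1)*(v^2 - 7*v + 12) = (v - 4)*(v + 1)*(v - 3)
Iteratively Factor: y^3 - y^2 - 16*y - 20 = (y + 2)*(y^2 - 3*y - 10) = (y - 5)*(y + 2)*(y + 2)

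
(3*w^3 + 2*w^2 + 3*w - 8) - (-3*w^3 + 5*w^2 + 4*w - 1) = 6*w^3 - 3*w^2 - w - 7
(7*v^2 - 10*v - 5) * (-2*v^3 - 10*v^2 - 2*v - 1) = -14*v^5 - 50*v^4 + 96*v^3 + 63*v^2 + 20*v + 5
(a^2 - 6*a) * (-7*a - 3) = -7*a^3 + 39*a^2 + 18*a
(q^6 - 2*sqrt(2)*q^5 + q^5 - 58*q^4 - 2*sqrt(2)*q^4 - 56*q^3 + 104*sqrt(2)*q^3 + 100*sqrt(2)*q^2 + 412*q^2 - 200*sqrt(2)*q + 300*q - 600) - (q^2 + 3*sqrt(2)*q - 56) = q^6 - 2*sqrt(2)*q^5 + q^5 - 58*q^4 - 2*sqrt(2)*q^4 - 56*q^3 + 104*sqrt(2)*q^3 + 100*sqrt(2)*q^2 + 411*q^2 - 203*sqrt(2)*q + 300*q - 544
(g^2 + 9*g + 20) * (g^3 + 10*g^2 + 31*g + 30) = g^5 + 19*g^4 + 141*g^3 + 509*g^2 + 890*g + 600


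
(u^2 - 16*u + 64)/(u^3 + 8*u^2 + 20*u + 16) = (u^2 - 16*u + 64)/(u^3 + 8*u^2 + 20*u + 16)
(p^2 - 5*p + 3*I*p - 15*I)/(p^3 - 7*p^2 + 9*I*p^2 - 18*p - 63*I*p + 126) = (p - 5)/(p^2 + p*(-7 + 6*I) - 42*I)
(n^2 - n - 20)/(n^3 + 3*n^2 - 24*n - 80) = 1/(n + 4)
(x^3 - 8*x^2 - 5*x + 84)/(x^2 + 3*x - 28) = (x^2 - 4*x - 21)/(x + 7)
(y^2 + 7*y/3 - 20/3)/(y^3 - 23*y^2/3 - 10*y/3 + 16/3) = (3*y^2 + 7*y - 20)/(3*y^3 - 23*y^2 - 10*y + 16)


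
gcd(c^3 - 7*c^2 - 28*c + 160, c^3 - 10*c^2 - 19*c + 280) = c^2 - 3*c - 40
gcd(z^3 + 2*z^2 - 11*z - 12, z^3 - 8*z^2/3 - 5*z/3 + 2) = z^2 - 2*z - 3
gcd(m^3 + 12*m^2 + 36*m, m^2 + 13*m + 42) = m + 6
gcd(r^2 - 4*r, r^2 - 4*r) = r^2 - 4*r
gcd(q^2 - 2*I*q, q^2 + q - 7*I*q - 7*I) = 1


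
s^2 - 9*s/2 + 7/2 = (s - 7/2)*(s - 1)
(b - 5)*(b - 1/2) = b^2 - 11*b/2 + 5/2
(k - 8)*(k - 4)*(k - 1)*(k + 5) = k^4 - 8*k^3 - 21*k^2 + 188*k - 160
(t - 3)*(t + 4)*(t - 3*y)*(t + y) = t^4 - 2*t^3*y + t^3 - 3*t^2*y^2 - 2*t^2*y - 12*t^2 - 3*t*y^2 + 24*t*y + 36*y^2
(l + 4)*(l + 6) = l^2 + 10*l + 24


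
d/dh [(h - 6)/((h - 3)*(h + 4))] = (-h^2 + 12*h - 6)/(h^4 + 2*h^3 - 23*h^2 - 24*h + 144)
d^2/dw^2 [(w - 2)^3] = 6*w - 12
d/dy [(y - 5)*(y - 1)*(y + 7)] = 3*y^2 + 2*y - 37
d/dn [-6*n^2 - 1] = -12*n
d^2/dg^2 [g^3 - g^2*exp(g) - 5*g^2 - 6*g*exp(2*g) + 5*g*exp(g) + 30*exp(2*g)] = -g^2*exp(g) - 24*g*exp(2*g) + g*exp(g) + 6*g + 96*exp(2*g) + 8*exp(g) - 10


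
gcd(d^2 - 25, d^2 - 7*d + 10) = d - 5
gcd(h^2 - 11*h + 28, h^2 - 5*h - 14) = h - 7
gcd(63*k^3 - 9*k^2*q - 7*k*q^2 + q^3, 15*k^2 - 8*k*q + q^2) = -3*k + q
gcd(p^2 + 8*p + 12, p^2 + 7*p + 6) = p + 6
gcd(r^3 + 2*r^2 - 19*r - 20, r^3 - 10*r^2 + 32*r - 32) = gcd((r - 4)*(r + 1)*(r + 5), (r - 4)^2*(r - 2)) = r - 4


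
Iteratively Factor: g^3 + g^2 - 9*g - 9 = (g - 3)*(g^2 + 4*g + 3) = (g - 3)*(g + 3)*(g + 1)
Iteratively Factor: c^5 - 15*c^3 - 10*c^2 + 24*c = (c)*(c^4 - 15*c^2 - 10*c + 24) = c*(c + 2)*(c^3 - 2*c^2 - 11*c + 12) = c*(c + 2)*(c + 3)*(c^2 - 5*c + 4) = c*(c - 4)*(c + 2)*(c + 3)*(c - 1)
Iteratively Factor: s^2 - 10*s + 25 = (s - 5)*(s - 5)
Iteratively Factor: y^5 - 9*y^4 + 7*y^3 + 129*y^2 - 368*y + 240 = (y - 1)*(y^4 - 8*y^3 - y^2 + 128*y - 240) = (y - 4)*(y - 1)*(y^3 - 4*y^2 - 17*y + 60) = (y - 5)*(y - 4)*(y - 1)*(y^2 + y - 12) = (y - 5)*(y - 4)*(y - 1)*(y + 4)*(y - 3)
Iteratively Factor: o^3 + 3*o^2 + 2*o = (o + 1)*(o^2 + 2*o) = (o + 1)*(o + 2)*(o)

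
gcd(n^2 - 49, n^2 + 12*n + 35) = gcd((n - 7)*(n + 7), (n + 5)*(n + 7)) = n + 7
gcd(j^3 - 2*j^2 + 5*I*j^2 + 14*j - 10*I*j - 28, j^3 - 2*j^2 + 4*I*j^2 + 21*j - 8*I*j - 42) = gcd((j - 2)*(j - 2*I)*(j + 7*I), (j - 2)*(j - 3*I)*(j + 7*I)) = j^2 + j*(-2 + 7*I) - 14*I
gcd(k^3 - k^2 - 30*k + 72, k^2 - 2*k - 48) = k + 6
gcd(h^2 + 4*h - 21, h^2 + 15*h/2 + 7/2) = h + 7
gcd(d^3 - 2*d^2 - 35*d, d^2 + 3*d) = d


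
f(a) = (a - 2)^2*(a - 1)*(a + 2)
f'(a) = (a - 2)^2*(a - 1) + (a - 2)^2*(a + 2) + (a - 1)*(a + 2)*(2*a - 4) = 4*a^3 - 9*a^2 - 4*a + 12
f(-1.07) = -18.14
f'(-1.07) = 1.08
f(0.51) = -2.73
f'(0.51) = 8.15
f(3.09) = 12.64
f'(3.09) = 31.72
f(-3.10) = 117.31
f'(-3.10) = -181.25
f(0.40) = -3.69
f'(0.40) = 9.22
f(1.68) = 0.26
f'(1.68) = -1.16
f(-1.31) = -17.46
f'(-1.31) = -7.20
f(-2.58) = 43.56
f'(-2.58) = -106.28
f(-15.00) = 60112.00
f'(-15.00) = -15453.00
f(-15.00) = 60112.00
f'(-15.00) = -15453.00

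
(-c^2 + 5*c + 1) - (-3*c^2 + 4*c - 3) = 2*c^2 + c + 4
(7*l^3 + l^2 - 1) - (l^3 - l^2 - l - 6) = 6*l^3 + 2*l^2 + l + 5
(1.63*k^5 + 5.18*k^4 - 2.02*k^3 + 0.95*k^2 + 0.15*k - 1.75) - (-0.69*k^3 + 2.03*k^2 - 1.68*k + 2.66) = 1.63*k^5 + 5.18*k^4 - 1.33*k^3 - 1.08*k^2 + 1.83*k - 4.41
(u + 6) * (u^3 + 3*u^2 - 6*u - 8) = u^4 + 9*u^3 + 12*u^2 - 44*u - 48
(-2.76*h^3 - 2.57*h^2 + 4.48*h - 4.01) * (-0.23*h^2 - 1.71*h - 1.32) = 0.6348*h^5 + 5.3107*h^4 + 7.0075*h^3 - 3.3461*h^2 + 0.943499999999998*h + 5.2932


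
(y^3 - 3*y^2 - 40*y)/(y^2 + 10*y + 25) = y*(y - 8)/(y + 5)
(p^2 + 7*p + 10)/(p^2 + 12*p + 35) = (p + 2)/(p + 7)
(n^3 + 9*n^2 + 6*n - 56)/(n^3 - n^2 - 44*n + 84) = (n + 4)/(n - 6)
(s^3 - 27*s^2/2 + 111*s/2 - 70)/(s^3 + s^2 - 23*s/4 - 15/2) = 2*(s^2 - 11*s + 28)/(2*s^2 + 7*s + 6)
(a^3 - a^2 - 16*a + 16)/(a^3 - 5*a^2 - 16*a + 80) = (a - 1)/(a - 5)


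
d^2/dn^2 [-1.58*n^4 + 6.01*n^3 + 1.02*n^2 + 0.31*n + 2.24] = -18.96*n^2 + 36.06*n + 2.04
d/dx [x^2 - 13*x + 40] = 2*x - 13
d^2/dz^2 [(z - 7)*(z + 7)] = 2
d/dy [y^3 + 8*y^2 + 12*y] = 3*y^2 + 16*y + 12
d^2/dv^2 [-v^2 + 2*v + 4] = -2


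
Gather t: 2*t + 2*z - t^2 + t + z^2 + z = -t^2 + 3*t + z^2 + 3*z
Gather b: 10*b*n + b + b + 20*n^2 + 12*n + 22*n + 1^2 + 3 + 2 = b*(10*n + 2) + 20*n^2 + 34*n + 6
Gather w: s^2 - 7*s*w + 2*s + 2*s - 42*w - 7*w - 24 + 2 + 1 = s^2 + 4*s + w*(-7*s - 49) - 21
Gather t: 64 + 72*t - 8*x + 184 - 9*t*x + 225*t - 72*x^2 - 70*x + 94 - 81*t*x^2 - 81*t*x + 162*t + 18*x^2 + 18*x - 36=t*(-81*x^2 - 90*x + 459) - 54*x^2 - 60*x + 306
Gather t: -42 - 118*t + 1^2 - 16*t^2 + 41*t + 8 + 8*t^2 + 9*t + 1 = -8*t^2 - 68*t - 32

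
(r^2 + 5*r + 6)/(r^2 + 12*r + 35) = (r^2 + 5*r + 6)/(r^2 + 12*r + 35)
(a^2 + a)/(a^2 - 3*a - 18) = a*(a + 1)/(a^2 - 3*a - 18)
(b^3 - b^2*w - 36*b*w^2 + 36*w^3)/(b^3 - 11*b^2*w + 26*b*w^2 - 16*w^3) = (b^2 - 36*w^2)/(b^2 - 10*b*w + 16*w^2)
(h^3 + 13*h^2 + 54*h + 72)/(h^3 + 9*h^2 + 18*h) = (h + 4)/h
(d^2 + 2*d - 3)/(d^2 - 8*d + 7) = (d + 3)/(d - 7)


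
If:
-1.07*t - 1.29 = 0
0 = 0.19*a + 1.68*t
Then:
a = 10.66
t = -1.21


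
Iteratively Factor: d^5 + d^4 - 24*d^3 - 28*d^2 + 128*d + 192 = (d + 2)*(d^4 - d^3 - 22*d^2 + 16*d + 96) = (d + 2)^2*(d^3 - 3*d^2 - 16*d + 48) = (d - 4)*(d + 2)^2*(d^2 + d - 12) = (d - 4)*(d + 2)^2*(d + 4)*(d - 3)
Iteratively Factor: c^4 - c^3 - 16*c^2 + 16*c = (c)*(c^3 - c^2 - 16*c + 16) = c*(c - 1)*(c^2 - 16) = c*(c - 1)*(c + 4)*(c - 4)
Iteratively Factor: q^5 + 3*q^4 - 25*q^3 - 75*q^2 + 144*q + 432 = (q + 3)*(q^4 - 25*q^2 + 144) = (q - 4)*(q + 3)*(q^3 + 4*q^2 - 9*q - 36) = (q - 4)*(q + 3)*(q + 4)*(q^2 - 9) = (q - 4)*(q - 3)*(q + 3)*(q + 4)*(q + 3)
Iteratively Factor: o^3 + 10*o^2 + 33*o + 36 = (o + 3)*(o^2 + 7*o + 12) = (o + 3)^2*(o + 4)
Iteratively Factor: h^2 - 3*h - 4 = (h + 1)*(h - 4)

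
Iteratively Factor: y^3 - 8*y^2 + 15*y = (y)*(y^2 - 8*y + 15) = y*(y - 5)*(y - 3)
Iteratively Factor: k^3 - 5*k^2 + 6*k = (k - 2)*(k^2 - 3*k) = k*(k - 2)*(k - 3)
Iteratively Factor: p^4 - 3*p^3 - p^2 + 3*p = (p - 3)*(p^3 - p) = (p - 3)*(p - 1)*(p^2 + p) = p*(p - 3)*(p - 1)*(p + 1)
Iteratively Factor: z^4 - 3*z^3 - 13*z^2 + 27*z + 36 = (z - 3)*(z^3 - 13*z - 12) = (z - 3)*(z + 3)*(z^2 - 3*z - 4) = (z - 3)*(z + 1)*(z + 3)*(z - 4)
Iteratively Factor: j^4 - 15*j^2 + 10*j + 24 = (j + 1)*(j^3 - j^2 - 14*j + 24) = (j - 3)*(j + 1)*(j^2 + 2*j - 8) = (j - 3)*(j + 1)*(j + 4)*(j - 2)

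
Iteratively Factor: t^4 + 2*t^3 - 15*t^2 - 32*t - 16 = (t - 4)*(t^3 + 6*t^2 + 9*t + 4) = (t - 4)*(t + 1)*(t^2 + 5*t + 4) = (t - 4)*(t + 1)^2*(t + 4)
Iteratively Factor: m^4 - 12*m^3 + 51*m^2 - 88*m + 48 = (m - 4)*(m^3 - 8*m^2 + 19*m - 12) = (m - 4)^2*(m^2 - 4*m + 3) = (m - 4)^2*(m - 1)*(m - 3)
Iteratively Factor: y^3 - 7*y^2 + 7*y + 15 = (y - 3)*(y^2 - 4*y - 5) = (y - 3)*(y + 1)*(y - 5)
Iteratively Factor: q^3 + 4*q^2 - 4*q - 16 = (q - 2)*(q^2 + 6*q + 8) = (q - 2)*(q + 2)*(q + 4)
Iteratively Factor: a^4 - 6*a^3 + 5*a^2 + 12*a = (a - 3)*(a^3 - 3*a^2 - 4*a) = (a - 4)*(a - 3)*(a^2 + a) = (a - 4)*(a - 3)*(a + 1)*(a)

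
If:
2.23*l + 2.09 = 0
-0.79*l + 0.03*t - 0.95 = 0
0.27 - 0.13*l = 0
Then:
No Solution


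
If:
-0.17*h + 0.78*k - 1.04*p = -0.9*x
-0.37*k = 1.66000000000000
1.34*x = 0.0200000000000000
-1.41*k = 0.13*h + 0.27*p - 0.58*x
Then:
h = 84.31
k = -4.49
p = -17.13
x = 0.01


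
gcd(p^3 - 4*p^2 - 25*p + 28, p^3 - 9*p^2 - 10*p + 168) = p^2 - 3*p - 28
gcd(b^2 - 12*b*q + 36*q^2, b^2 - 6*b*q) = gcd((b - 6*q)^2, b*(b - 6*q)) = -b + 6*q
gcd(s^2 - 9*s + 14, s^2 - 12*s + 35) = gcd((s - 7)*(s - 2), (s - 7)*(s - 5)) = s - 7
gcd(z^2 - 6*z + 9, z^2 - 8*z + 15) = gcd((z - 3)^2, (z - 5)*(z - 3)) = z - 3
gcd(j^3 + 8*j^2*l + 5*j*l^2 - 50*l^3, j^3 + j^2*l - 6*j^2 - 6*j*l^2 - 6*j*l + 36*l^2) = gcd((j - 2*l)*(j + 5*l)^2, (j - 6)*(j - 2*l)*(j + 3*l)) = j - 2*l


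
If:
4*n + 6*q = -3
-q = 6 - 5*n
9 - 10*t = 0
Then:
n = 33/34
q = -39/34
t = 9/10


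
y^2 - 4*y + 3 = (y - 3)*(y - 1)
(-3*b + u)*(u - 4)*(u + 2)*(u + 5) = -3*b*u^3 - 9*b*u^2 + 54*b*u + 120*b + u^4 + 3*u^3 - 18*u^2 - 40*u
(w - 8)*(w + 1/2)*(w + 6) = w^3 - 3*w^2/2 - 49*w - 24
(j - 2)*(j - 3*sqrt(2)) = j^2 - 3*sqrt(2)*j - 2*j + 6*sqrt(2)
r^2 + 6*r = r*(r + 6)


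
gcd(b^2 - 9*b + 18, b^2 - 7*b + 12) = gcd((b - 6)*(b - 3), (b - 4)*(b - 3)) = b - 3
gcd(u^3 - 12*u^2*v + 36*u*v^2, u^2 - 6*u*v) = u^2 - 6*u*v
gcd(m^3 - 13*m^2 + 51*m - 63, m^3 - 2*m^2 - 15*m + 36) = m^2 - 6*m + 9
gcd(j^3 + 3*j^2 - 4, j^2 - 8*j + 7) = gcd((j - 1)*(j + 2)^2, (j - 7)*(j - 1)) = j - 1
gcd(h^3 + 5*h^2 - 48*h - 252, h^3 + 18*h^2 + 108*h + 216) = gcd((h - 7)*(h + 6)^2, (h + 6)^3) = h^2 + 12*h + 36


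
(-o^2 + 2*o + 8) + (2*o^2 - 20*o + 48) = o^2 - 18*o + 56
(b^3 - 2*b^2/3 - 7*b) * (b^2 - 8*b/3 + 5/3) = b^5 - 10*b^4/3 - 32*b^3/9 + 158*b^2/9 - 35*b/3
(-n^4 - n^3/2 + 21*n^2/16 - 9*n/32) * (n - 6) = -n^5 + 11*n^4/2 + 69*n^3/16 - 261*n^2/32 + 27*n/16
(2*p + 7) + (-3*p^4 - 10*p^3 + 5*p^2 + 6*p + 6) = -3*p^4 - 10*p^3 + 5*p^2 + 8*p + 13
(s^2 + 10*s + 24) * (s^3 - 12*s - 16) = s^5 + 10*s^4 + 12*s^3 - 136*s^2 - 448*s - 384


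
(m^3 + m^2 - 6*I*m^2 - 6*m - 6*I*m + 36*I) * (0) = 0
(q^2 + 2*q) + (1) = q^2 + 2*q + 1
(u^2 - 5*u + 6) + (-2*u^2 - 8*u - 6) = -u^2 - 13*u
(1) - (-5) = 6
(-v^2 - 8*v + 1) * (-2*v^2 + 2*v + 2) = 2*v^4 + 14*v^3 - 20*v^2 - 14*v + 2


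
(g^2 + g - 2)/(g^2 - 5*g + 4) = (g + 2)/(g - 4)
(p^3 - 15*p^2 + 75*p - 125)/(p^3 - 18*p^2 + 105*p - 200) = (p - 5)/(p - 8)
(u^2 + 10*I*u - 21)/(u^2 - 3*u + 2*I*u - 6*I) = (u^2 + 10*I*u - 21)/(u^2 + u*(-3 + 2*I) - 6*I)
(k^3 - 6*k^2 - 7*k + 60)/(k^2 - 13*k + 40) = (k^2 - k - 12)/(k - 8)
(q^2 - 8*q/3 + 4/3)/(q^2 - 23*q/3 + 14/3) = (q - 2)/(q - 7)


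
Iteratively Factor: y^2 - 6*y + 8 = (y - 2)*(y - 4)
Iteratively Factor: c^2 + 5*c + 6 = (c + 3)*(c + 2)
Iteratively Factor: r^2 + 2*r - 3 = (r - 1)*(r + 3)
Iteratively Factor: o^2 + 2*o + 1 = (o + 1)*(o + 1)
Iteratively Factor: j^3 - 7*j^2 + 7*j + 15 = (j - 3)*(j^2 - 4*j - 5) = (j - 3)*(j + 1)*(j - 5)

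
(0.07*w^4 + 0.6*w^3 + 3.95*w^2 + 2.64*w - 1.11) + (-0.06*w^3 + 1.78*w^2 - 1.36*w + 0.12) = 0.07*w^4 + 0.54*w^3 + 5.73*w^2 + 1.28*w - 0.99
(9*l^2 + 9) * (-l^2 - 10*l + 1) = -9*l^4 - 90*l^3 - 90*l + 9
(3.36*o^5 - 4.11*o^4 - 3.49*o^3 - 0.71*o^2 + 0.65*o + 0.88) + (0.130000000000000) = 3.36*o^5 - 4.11*o^4 - 3.49*o^3 - 0.71*o^2 + 0.65*o + 1.01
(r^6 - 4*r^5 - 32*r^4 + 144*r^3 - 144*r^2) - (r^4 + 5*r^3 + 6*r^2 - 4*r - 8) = r^6 - 4*r^5 - 33*r^4 + 139*r^3 - 150*r^2 + 4*r + 8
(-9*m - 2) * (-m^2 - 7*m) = 9*m^3 + 65*m^2 + 14*m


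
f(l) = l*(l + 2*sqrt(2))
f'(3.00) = 8.83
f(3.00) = 17.49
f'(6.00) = 14.83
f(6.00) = 52.97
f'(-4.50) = -6.17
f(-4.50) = 7.52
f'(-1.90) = -0.97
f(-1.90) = -1.76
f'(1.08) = 4.99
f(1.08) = 4.22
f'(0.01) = 2.85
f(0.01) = 0.03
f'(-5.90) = -8.97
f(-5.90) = 18.12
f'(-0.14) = 2.55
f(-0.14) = -0.38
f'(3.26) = 9.35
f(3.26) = 19.85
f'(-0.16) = 2.51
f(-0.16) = -0.43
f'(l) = 2*l + 2*sqrt(2)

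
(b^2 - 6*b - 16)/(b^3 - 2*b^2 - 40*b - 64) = 1/(b + 4)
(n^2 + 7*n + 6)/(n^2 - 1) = (n + 6)/(n - 1)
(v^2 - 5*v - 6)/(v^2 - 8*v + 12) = (v + 1)/(v - 2)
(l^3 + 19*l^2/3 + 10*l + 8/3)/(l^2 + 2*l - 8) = (3*l^2 + 7*l + 2)/(3*(l - 2))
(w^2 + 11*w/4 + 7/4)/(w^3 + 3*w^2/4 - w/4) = (4*w + 7)/(w*(4*w - 1))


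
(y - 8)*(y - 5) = y^2 - 13*y + 40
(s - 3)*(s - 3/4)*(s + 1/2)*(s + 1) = s^4 - 9*s^3/4 - 23*s^2/8 + 3*s/2 + 9/8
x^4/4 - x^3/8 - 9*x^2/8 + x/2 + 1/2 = (x/4 + 1/2)*(x - 2)*(x - 1)*(x + 1/2)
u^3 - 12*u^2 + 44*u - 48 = (u - 6)*(u - 4)*(u - 2)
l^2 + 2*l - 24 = (l - 4)*(l + 6)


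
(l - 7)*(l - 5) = l^2 - 12*l + 35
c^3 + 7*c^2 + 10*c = c*(c + 2)*(c + 5)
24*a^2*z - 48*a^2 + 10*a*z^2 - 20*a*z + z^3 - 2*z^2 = (4*a + z)*(6*a + z)*(z - 2)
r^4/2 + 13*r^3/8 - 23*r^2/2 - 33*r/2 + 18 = (r/2 + 1)*(r - 4)*(r - 3/4)*(r + 6)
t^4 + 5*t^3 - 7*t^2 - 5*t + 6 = (t - 1)^2*(t + 1)*(t + 6)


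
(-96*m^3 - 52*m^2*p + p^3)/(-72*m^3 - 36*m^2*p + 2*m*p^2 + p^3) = (-8*m + p)/(-6*m + p)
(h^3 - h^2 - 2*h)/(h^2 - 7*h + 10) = h*(h + 1)/(h - 5)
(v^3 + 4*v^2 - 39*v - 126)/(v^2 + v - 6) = (v^2 + v - 42)/(v - 2)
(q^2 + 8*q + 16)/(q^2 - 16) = (q + 4)/(q - 4)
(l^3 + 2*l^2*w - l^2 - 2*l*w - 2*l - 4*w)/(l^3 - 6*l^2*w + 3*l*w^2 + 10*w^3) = (l^3 + 2*l^2*w - l^2 - 2*l*w - 2*l - 4*w)/(l^3 - 6*l^2*w + 3*l*w^2 + 10*w^3)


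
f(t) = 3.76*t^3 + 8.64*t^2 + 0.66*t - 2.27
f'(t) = 11.28*t^2 + 17.28*t + 0.66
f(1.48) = 29.82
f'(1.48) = 50.94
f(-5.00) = -259.57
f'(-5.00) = 196.26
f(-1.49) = 3.49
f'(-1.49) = -0.04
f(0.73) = 4.28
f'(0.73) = 19.29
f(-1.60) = 3.39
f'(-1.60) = 1.89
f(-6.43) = -648.88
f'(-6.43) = 355.92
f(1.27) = 20.21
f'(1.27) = 40.80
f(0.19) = -1.81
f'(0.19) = 4.35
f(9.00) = 3444.55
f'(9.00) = 1069.86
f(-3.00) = -28.01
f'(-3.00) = 50.34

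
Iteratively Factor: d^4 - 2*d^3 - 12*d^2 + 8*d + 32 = (d + 2)*(d^3 - 4*d^2 - 4*d + 16) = (d - 2)*(d + 2)*(d^2 - 2*d - 8) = (d - 4)*(d - 2)*(d + 2)*(d + 2)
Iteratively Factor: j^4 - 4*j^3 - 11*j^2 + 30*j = (j + 3)*(j^3 - 7*j^2 + 10*j) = j*(j + 3)*(j^2 - 7*j + 10) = j*(j - 5)*(j + 3)*(j - 2)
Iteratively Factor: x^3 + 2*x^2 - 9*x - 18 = (x + 3)*(x^2 - x - 6) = (x - 3)*(x + 3)*(x + 2)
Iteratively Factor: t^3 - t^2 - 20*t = (t + 4)*(t^2 - 5*t) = t*(t + 4)*(t - 5)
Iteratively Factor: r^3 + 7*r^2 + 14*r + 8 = (r + 1)*(r^2 + 6*r + 8) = (r + 1)*(r + 4)*(r + 2)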